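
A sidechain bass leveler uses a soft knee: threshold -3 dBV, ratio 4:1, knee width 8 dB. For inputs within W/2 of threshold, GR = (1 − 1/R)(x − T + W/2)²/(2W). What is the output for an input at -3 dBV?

-3.75 dBV

x − T + W/2 = -3 − (-3) + 4 = 4.
GR = (1 − 1/4) × 4² / 16 = 0.75 × 16 / 16 = 0.75 dB.
Output = -3 − 0.75 = -3.75 dBV.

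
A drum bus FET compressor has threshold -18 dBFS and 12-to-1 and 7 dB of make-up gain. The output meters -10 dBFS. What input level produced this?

-6 dBFS

Remove make-up: -10 − 7 = -17 dBFS.
The compressed level sits -17 − (-18) = 1 dB over threshold.
Undo the ratio: input overshoot = 1 × 12 = 12 dB, giving input = -6 dBFS.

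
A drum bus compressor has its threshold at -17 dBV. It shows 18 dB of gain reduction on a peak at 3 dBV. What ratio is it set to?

10:1

Input overshoot = 3 − (-17) = 20 dB.
Output overshoot = 20 − 18 = 2 dB.
Ratio = input overshoot / output overshoot = 20 / 2 = 10.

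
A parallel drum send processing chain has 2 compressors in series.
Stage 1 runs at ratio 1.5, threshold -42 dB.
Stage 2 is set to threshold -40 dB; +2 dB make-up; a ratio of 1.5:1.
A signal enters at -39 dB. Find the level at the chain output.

Stage 1: 3 dB above -42 dB, reduced 1.5:1 to 2 dB above → -40 dB.
Stage 2: -40 dB is at or below the -40 dB threshold — no compression; make-up brings it to -38 dB.

-38 dB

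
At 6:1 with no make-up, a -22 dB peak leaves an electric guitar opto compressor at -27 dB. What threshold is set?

Input is 6 dB above T (since output overshoot × R = input overshoot: (-27 − T)·6 = -22 − T gives T = -28 dB).
Check: -28 + (-22 − (-28))/6 = -28 + 1 = -27 dB. ✓

-28 dB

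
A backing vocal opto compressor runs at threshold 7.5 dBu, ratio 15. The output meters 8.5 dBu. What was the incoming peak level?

That's 1 dB above the 7.5 dBu threshold.
Undo the ratio: input overshoot = 1 × 15 = 15 dB, giving input = 22.5 dBu.

22.5 dBu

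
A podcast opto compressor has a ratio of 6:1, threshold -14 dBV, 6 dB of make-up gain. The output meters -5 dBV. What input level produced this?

4 dBV

Stripping the +6 dB make-up gives -11 dBV at the gain stage.
Post-compression overshoot = -11 − (-14) = 3 dB.
Input overshoot = R × output overshoot = 18 dB → input = -14 + 18 = 4 dBV.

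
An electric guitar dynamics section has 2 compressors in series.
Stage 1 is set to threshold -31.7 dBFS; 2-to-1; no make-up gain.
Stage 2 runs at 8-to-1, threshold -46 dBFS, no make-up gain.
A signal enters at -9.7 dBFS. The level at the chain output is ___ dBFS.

Stage 1: -9.7 dBFS is 22 dB over -31.7 dBFS; at 2:1 that becomes 11 dB over, giving -20.7 dBFS.
Stage 2: 25.3 dB above -46 dBFS, reduced 8:1 to 3.1625 dB above → -42.8375 dBFS.

-42.8375 dBFS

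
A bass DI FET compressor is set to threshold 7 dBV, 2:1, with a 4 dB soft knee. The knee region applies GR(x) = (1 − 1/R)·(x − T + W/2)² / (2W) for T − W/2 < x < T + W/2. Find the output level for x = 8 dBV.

7.4375 dBV

x − T + W/2 = 8 − 7 + 2 = 3.
GR = (1 − 1/2) × 3² / 8 = 0.5 × 9 / 8 = 0.5625 dB.
Output = 8 − 0.5625 = 7.4375 dBV.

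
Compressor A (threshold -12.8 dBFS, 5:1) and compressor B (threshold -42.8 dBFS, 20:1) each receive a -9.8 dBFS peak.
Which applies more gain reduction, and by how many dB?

A: GR = 3 − 3/5 = 2.4 dB.
B: GR = 33 − 33/20 = 31.35 dB.
B reduces 28.95 dB more.

B, by 28.95 dB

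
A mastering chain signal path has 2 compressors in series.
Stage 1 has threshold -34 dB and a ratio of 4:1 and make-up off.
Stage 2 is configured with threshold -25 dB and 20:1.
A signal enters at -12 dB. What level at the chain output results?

Stage 1: 22 dB above -34 dB, reduced 4:1 to 5.5 dB above → -28.5 dB.
Stage 2: below threshold (-28.5 ≤ -25); passes unchanged; output -28.5 dB.

-28.5 dB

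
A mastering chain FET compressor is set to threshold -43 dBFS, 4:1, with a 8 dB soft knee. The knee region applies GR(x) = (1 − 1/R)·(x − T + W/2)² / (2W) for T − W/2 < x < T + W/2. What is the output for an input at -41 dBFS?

x − T + W/2 = -41 − (-43) + 4 = 6.
GR = (1 − 1/4) × 6² / 16 = 0.75 × 36 / 16 = 1.6875 dB.
Output = -41 − 1.6875 = -42.6875 dBFS.

-42.6875 dBFS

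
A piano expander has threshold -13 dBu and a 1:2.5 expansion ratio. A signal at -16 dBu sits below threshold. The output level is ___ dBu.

-20.5 dBu

Undershoot = (-13) − (-16) = 3 dB.
At 1:2.5, that expands to 7.5 dB under threshold.
Output = -13 − 7.5 = -20.5 dBu.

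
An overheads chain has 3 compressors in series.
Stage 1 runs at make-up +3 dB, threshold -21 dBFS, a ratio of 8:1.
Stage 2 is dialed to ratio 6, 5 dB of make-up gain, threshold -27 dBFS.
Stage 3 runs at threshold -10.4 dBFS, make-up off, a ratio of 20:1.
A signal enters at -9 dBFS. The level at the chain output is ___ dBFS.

Stage 1: 12 dB above -21 dBFS, reduced 8:1 to 1.5 dB above → -19.5 dBFS; +3 dB make-up → -16.5 dBFS.
Stage 2: 10.5 dB above -27 dBFS, reduced 6:1 to 1.75 dB above → -25.25 dBFS; +5 dB make-up → -20.25 dBFS.
Stage 3: -20.25 dBFS ≤ -10.4 dBFS, so stage 3 doesn't engage; output -20.25 dBFS.

-20.25 dBFS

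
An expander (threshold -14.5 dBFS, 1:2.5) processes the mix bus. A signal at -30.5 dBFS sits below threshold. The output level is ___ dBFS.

-54.5 dBFS

Below threshold, a 1:2.5 expander applies gain = (2.5−1)×(T − x) of attenuation.
(2.5−1) × 16 = 24 dB, so output = -30.5 − 24 = -54.5 dBFS.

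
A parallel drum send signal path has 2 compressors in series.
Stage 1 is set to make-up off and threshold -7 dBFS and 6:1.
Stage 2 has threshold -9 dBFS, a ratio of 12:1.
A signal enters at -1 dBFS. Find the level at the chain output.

-8.75 dBFS

Stage 1: -1 dBFS is 6 dB over -7 dBFS; at 6:1 that becomes 1 dB over, giving -6 dBFS.
Stage 2: overshoot 3 dB → 3/12 = 0.25 dB → -8.75 dBFS.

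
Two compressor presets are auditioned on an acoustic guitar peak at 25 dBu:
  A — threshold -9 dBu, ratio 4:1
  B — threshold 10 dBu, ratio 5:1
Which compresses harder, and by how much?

A: GR = 34 − 34/4 = 25.5 dB.
B: GR = 15 − 15/5 = 12 dB.
A reduces 13.5 dB more.

A, by 13.5 dB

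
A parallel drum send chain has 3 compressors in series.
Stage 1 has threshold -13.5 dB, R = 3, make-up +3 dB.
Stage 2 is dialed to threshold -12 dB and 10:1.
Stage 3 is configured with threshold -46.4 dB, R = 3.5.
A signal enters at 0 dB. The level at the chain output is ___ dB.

Stage 1: overshoot 13.5 dB → 13.5/3 = 4.5 dB → -9 dB; +3 dB make-up → -6 dB.
Stage 2: overshoot 6 dB → 6/10 = 0.6 dB → -11.4 dB.
Stage 3: overshoot 35 dB → 35/3.5 = 10 dB → -36.4 dB.

-36.4 dB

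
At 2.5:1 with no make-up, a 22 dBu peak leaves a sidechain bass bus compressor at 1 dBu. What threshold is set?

Input is 35 dB above T (since output overshoot × R = input overshoot: (1 − T)·2.5 = 22 − T gives T = -13 dBu).
Check: -13 + (22 − (-13))/2.5 = -13 + 14 = 1 dBu. ✓

-13 dBu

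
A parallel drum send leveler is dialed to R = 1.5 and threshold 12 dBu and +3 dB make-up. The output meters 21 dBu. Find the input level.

21 dBu

Stripping the +3 dB make-up gives 18 dBu at the gain stage.
The compressed level sits 18 − 12 = 6 dB over threshold.
Input overshoot = R × output overshoot = 9 dB → input = 12 + 9 = 21 dBu.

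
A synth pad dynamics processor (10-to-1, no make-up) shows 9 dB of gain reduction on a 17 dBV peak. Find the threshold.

Gain reduction = 17 − 8 = 9 dB; output overshoot = GR / (R − 1) = 9 / 9 = 1 dB.
Threshold = output − output overshoot = 8 − 1 = 7 dBV.

7 dBV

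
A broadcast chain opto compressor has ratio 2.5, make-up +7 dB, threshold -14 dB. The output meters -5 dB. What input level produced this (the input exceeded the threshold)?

-9 dB

Stripping the +7 dB make-up gives -12 dB at the gain stage.
That's 2 dB above the -14 dB threshold.
Before 2.5:1 compression the overshoot was 2 × 2.5 = 5 dB, so input = -14 + 5 = -9 dB.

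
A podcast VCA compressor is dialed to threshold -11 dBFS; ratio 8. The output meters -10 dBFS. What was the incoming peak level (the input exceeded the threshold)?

Post-compression overshoot = -10 − (-11) = 1 dB.
Undo the ratio: input overshoot = 1 × 8 = 8 dB, giving input = -3 dBFS.

-3 dBFS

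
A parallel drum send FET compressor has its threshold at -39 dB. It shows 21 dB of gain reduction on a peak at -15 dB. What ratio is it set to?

Input overshoot = -15 − (-39) = 24 dB.
Output overshoot = 24 − 21 = 3 dB.
Ratio = input overshoot / output overshoot = 24 / 3 = 8.

8:1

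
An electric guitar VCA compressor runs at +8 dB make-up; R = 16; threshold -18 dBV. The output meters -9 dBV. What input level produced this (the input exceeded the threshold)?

-2 dBV

Before make-up, the level was -9 − 8 = -17 dBV.
Post-compression overshoot = -17 − (-18) = 1 dB.
Input overshoot = R × output overshoot = 16 dB → input = -18 + 16 = -2 dBV.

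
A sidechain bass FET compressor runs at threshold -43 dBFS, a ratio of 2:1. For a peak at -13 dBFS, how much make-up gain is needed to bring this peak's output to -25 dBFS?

3 dB

Overshoot 30 dB → 30/2 = 15 dB after compression, so the compressed level is -43 + 15 = -28 dBFS.
Make-up = target − compressed = -25 − (-28) = 3 dB.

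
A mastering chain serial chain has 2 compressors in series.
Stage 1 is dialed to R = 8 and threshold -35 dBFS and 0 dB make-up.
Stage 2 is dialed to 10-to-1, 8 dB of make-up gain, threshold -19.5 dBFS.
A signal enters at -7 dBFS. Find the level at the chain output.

Stage 1: overshoot 28 dB → 28/8 = 3.5 dB → -31.5 dBFS.
Stage 2: -31.5 dBFS ≤ -19.5 dBFS, so stage 2 doesn't engage; make-up brings it to -23.5 dBFS.

-23.5 dBFS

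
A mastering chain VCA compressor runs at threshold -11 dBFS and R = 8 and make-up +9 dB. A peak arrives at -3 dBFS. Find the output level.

-3 dBFS sits 8 dB over threshold.
At 8:1 the overshoot is divided by 8, leaving 1 dB above threshold.
So the level is -11 + 1 = -10 dBFS; make-up adds 9 dB, giving -1 dBFS.

-1 dBFS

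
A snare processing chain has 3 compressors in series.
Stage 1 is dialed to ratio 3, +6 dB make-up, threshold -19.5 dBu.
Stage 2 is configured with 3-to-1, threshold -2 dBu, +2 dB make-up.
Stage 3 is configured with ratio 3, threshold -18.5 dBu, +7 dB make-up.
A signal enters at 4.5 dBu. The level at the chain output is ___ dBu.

Stage 1: overshoot 24 dB → 24/3 = 8 dB → -11.5 dBu; +6 dB make-up → -5.5 dBu.
Stage 2: below threshold (-5.5 ≤ -2); passes unchanged; make-up brings it to -3.5 dBu.
Stage 3: overshoot 15 dB → 15/3 = 5 dB → -13.5 dBu; +7 dB make-up → -6.5 dBu.

-6.5 dBu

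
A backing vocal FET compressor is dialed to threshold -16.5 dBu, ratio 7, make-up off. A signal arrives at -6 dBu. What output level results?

-15 dBu

The input is 10.5 dB above the -16.5 dBu threshold.
The 10.5 dB excess becomes 1.5 dB after 7:1 reduction.
So the level is -16.5 + 1.5 = -15 dBu.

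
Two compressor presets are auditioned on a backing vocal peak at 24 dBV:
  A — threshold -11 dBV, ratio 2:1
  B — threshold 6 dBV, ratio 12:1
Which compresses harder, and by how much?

A: overshoot 35 dB → output overshoot 17.5 dB → GR 17.5 dB.
B: overshoot 18 dB → output overshoot 1.5 dB → GR 16.5 dB.
A applies 1 dB more gain reduction.

A, by 1 dB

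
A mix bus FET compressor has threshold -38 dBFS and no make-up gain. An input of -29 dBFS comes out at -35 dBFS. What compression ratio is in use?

Input overshoot = -29 − (-38) = 9 dB; output overshoot = -35 − (-38) = 3 dB.
Ratio = 9 / 3 = 3.

3:1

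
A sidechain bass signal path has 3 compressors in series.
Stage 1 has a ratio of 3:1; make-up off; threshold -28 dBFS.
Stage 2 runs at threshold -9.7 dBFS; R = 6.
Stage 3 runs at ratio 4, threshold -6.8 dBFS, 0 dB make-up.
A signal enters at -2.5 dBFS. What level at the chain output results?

Stage 1: 25.5 dB above -28 dBFS, reduced 3:1 to 8.5 dB above → -19.5 dBFS.
Stage 2: below threshold (-19.5 ≤ -9.7); passes unchanged; output -19.5 dBFS.
Stage 3: -19.5 dBFS ≤ -6.8 dBFS, so stage 3 doesn't engage; output -19.5 dBFS.

-19.5 dBFS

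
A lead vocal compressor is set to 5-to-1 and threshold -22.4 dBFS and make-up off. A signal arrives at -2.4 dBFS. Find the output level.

The input is 20 dB above the -22.4 dBFS threshold.
The 20 dB excess becomes 4 dB after 5:1 reduction.
Output = -22.4 + 4 = -18.4 dBFS.

-18.4 dBFS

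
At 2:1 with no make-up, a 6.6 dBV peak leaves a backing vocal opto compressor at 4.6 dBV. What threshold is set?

2.6 dBV

Let T be the threshold. Output overshoot = (input overshoot)/R, so 4.6 − T = (6.6 − T)/2.
2·(4.6 − T) = 6.6 − T → 1·T = 9.2 − 6.6 = 2.6.
T = 2.6/1 = 2.6 dBV.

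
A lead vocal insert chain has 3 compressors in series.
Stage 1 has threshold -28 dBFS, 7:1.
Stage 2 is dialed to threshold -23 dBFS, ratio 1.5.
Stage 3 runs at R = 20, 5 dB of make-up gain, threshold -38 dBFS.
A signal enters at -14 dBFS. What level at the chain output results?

Stage 1: overshoot 14 dB → 14/7 = 2 dB → -26 dBFS.
Stage 2: below threshold (-26 ≤ -23); passes unchanged; output -26 dBFS.
Stage 3: overshoot 12 dB → 12/20 = 0.6 dB → -37.4 dBFS; +5 dB make-up → -32.4 dBFS.

-32.4 dBFS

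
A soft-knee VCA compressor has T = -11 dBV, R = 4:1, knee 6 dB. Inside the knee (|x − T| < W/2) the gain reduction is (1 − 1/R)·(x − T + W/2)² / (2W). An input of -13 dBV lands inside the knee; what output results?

-13.0625 dBV

x − T + W/2 = -13 − (-11) + 3 = 1.
GR = (1 − 1/4) × 1² / 12 = 0.75 × 1 / 12 = 0.0625 dB.
Output = -13 − 0.0625 = -13.0625 dBV.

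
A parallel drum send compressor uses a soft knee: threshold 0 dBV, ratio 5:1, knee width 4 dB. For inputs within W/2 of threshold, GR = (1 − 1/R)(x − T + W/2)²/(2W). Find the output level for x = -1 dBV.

-1.1 dBV

x − T + W/2 = -1 − 0 + 2 = 1.
GR = (1 − 1/5) × 1² / 8 = 0.8 × 1 / 8 = 0.1 dB.
Output = -1 − 0.1 = -1.1 dBV.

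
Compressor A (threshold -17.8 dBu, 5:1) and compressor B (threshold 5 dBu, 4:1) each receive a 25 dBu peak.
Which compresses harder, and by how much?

A, by 19.24 dB

A: GR = 42.8 − 42.8/5 = 34.24 dB.
B: GR = 20 − 20/4 = 15 dB.
Difference: 19.24 dB in favour of A.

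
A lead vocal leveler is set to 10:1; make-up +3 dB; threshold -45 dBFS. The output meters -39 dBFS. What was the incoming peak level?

Remove make-up: -39 − 3 = -42 dBFS.
That's 3 dB above the -45 dBFS threshold.
Before 10:1 compression the overshoot was 3 × 10 = 30 dB, so input = -45 + 30 = -15 dBFS.

-15 dBFS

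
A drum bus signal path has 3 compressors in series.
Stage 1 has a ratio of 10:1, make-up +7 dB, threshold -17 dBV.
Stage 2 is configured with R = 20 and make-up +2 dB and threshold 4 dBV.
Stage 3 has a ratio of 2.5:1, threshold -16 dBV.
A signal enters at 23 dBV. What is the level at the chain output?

Stage 1: 40 dB above -17 dBV, reduced 10:1 to 4 dB above → -13 dBV; +7 dB make-up → -6 dBV.
Stage 2: -6 dBV ≤ 4 dBV, so stage 2 doesn't engage; make-up brings it to -4 dBV.
Stage 3: -4 dBV is 12 dB over -16 dBV; at 2.5:1 that becomes 4.8 dB over, giving -11.2 dBV.

-11.2 dBV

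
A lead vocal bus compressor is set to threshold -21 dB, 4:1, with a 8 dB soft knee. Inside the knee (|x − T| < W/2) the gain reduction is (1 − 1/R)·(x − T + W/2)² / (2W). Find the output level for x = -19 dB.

-20.6875 dB

x − T + W/2 = -19 − (-21) + 4 = 6.
GR = (1 − 1/4) × 6² / 16 = 0.75 × 36 / 16 = 1.6875 dB.
Output = -19 − 1.6875 = -20.6875 dB.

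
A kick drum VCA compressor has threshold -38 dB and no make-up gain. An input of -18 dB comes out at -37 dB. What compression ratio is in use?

20:1

Input overshoot = -18 − (-38) = 20 dB; output overshoot = -37 − (-38) = 1 dB.
Ratio = 20 / 1 = 20.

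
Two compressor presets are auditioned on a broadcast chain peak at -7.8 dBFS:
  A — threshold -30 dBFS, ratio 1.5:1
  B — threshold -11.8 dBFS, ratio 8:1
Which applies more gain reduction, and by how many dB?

A: overshoot 22.2 dB → output overshoot 14.8 dB → GR 7.4 dB.
B: overshoot 4 dB → output overshoot 0.5 dB → GR 3.5 dB.
Difference: 3.9 dB in favour of A.

A, by 3.9 dB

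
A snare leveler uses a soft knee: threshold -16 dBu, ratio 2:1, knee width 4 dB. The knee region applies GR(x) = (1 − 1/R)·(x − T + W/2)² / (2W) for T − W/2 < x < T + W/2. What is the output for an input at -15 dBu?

-15.5625 dBu

x − T + W/2 = -15 − (-16) + 2 = 3.
GR = (1 − 1/2) × 3² / 8 = 0.5 × 9 / 8 = 0.5625 dB.
Output = -15 − 0.5625 = -15.5625 dBu.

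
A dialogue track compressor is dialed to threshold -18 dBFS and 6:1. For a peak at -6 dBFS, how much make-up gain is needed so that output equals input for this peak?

Without make-up, output = threshold + overshoot/6 = -18 + 2 = -16 dBFS.
Gap to target: 10 dB.

10 dB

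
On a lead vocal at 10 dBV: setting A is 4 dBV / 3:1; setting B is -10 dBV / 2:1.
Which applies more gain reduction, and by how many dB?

B, by 6 dB

A: GR = 6 − 6/3 = 4 dB.
B: GR = 20 − 20/2 = 10 dB.
Difference: 6 dB in favour of B.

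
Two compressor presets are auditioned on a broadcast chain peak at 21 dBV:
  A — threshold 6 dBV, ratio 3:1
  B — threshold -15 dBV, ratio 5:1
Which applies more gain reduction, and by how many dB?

A: 15 dB over, compressed to 5 dB over, so 10 dB of GR.
B: 36 dB over, compressed to 7.2 dB over, so 28.8 dB of GR.
B reduces 18.8 dB more.

B, by 18.8 dB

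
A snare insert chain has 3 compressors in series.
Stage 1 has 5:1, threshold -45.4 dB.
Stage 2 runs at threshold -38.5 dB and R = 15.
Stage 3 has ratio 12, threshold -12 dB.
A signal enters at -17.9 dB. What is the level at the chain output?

-39.9 dB

Stage 1: overshoot 27.5 dB → 27.5/5 = 5.5 dB → -39.9 dB.
Stage 2: below threshold (-39.9 ≤ -38.5); passes unchanged; output -39.9 dB.
Stage 3: -39.9 dB ≤ -12 dB, so stage 3 doesn't engage; output -39.9 dB.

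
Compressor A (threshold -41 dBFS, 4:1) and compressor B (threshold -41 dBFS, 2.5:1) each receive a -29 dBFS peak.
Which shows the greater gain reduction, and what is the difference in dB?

A: overshoot 12 dB → output overshoot 3 dB → GR 9 dB.
B: overshoot 12 dB → output overshoot 4.8 dB → GR 7.2 dB.
A applies 1.8 dB more gain reduction.

A, by 1.8 dB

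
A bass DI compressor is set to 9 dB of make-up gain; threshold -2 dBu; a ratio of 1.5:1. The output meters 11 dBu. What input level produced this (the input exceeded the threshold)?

Stripping the +9 dB make-up gives 2 dBu at the gain stage.
That's 4 dB above the -2 dBu threshold.
Undo the ratio: input overshoot = 4 × 1.5 = 6 dB, giving input = 4 dBu.

4 dBu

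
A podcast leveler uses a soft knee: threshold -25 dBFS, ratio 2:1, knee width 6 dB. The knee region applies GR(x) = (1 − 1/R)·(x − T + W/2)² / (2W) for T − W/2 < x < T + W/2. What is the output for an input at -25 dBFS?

x − T + W/2 = -25 − (-25) + 3 = 3.
GR = (1 − 1/2) × 3² / 12 = 0.5 × 9 / 12 = 0.375 dB.
Output = -25 − 0.375 = -25.375 dBFS.

-25.375 dBFS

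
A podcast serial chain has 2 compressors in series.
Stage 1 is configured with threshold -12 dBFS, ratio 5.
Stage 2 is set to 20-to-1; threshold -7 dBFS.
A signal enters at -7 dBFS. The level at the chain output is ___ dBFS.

Stage 1: -7 dBFS is 5 dB over -12 dBFS; at 5:1 that becomes 1 dB over, giving -11 dBFS.
Stage 2: -11 dBFS is at or below the -7 dBFS threshold — no compression; output -11 dBFS.

-11 dBFS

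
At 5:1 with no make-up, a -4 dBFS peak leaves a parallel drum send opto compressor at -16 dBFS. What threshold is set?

-19 dBFS

Input is 15 dB above T (since output overshoot × R = input overshoot: (-16 − T)·5 = -4 − T gives T = -19 dBFS).
Check: -19 + (-4 − (-19))/5 = -19 + 3 = -16 dBFS. ✓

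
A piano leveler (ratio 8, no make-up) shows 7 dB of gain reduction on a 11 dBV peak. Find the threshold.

3 dBV

Input is 8 dB above T (since output overshoot × R = input overshoot: (4 − T)·8 = 11 − T gives T = 3 dBV).
Check: 3 + (11 − 3)/8 = 3 + 1 = 4 dBV. ✓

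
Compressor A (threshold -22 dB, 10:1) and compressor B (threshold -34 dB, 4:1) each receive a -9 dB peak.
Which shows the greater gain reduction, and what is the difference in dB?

A: GR = 13 − 13/10 = 11.7 dB.
B: GR = 25 − 25/4 = 18.75 dB.
B reduces 7.05 dB more.

B, by 7.05 dB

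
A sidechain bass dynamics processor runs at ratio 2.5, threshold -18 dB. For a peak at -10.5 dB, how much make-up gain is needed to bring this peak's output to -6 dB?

Without make-up, output = threshold + overshoot/2.5 = -18 + 3 = -15 dB.
Gap to target: 9 dB.

9 dB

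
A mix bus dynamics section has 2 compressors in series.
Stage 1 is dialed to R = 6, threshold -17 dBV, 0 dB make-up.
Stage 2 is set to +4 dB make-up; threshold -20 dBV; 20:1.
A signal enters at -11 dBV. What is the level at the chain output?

Stage 1: -11 dBV is 6 dB over -17 dBV; at 6:1 that becomes 1 dB over, giving -16 dBV.
Stage 2: overshoot 4 dB → 4/20 = 0.2 dB → -19.8 dBV; +4 dB make-up → -15.8 dBV.

-15.8 dBV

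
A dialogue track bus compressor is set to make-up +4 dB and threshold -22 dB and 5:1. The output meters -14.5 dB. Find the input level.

-4.5 dB

Remove make-up: -14.5 − 4 = -18.5 dB.
Post-compression overshoot = -18.5 − (-22) = 3.5 dB.
Before 5:1 compression the overshoot was 3.5 × 5 = 17.5 dB, so input = -22 + 17.5 = -4.5 dB.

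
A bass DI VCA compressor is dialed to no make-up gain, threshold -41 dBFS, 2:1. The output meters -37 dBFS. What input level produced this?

The compressed level sits -37 − (-41) = 4 dB over threshold.
Undo the ratio: input overshoot = 4 × 2 = 8 dB, giving input = -33 dBFS.

-33 dBFS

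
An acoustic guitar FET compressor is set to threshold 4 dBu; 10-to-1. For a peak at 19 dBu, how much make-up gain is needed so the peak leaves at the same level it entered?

Without make-up, output = threshold + overshoot/10 = 4 + 1.5 = 5.5 dBu.
Gap to target: 13.5 dB.

13.5 dB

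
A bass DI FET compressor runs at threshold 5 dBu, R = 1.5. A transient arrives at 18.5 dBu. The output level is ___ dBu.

14 dBu

The input is 13.5 dB above the 5 dBu threshold.
1.5:1 compression reduces that to 13.5/1.5 = 9 dB over.
Output = 5 + 9 = 14 dBu.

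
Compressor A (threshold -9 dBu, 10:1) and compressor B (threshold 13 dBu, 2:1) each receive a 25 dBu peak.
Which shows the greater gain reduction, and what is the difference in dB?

A, by 24.6 dB

A: 34 dB over, compressed to 3.4 dB over, so 30.6 dB of GR.
B: 12 dB over, compressed to 6 dB over, so 6 dB of GR.
Difference: 24.6 dB in favour of A.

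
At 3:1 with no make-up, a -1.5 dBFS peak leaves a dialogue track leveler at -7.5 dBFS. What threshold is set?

-10.5 dBFS

Gain reduction = -1.5 − (-7.5) = 6 dB; output overshoot = GR / (R − 1) = 6 / 2 = 3 dB.
Threshold = output − output overshoot = -7.5 − 3 = -10.5 dBFS.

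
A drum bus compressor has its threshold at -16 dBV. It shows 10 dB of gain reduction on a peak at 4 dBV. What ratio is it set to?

2:1

Input overshoot = 4 − (-16) = 20 dB.
Output overshoot = 20 − 10 = 10 dB.
Ratio = input overshoot / output overshoot = 20 / 10 = 2.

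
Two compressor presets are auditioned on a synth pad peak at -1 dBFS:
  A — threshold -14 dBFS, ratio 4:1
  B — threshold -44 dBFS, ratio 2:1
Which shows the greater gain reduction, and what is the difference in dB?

B, by 11.75 dB

A: 13 dB over, compressed to 3.25 dB over, so 9.75 dB of GR.
B: 43 dB over, compressed to 21.5 dB over, so 21.5 dB of GR.
B applies 11.75 dB more gain reduction.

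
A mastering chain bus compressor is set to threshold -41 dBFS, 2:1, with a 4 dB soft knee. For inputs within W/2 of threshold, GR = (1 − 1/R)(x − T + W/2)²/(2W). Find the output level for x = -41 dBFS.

-41.25 dBFS

x − T + W/2 = -41 − (-41) + 2 = 2.
GR = (1 − 1/2) × 2² / 8 = 0.5 × 4 / 8 = 0.25 dB.
Output = -41 − 0.25 = -41.25 dBFS.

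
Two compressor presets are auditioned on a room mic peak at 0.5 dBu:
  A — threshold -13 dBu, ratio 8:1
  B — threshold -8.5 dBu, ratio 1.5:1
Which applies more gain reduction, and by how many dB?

A: 13.5 dB over, compressed to 1.6875 dB over, so 11.8125 dB of GR.
B: 9 dB over, compressed to 6 dB over, so 3 dB of GR.
A applies 8.8125 dB more gain reduction.

A, by 8.8125 dB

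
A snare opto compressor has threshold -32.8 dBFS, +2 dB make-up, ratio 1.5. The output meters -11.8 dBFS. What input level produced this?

Remove make-up: -11.8 − 2 = -13.8 dBFS.
That's 19 dB above the -32.8 dBFS threshold.
Undo the ratio: input overshoot = 19 × 1.5 = 28.5 dB, giving input = -4.3 dBFS.

-4.3 dBFS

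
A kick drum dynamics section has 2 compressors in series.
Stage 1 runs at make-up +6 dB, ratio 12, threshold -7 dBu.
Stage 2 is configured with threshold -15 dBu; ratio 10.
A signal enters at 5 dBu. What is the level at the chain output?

-13.5 dBu

Stage 1: 5 dBu is 12 dB over -7 dBu; at 12:1 that becomes 1 dB over, giving -6 dBu; +6 dB make-up → 0 dBu.
Stage 2: overshoot 15 dB → 15/10 = 1.5 dB → -13.5 dBu.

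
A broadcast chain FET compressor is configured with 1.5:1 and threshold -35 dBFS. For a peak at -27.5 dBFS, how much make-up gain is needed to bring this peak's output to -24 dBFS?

Without make-up, output = threshold + overshoot/1.5 = -35 + 5 = -30 dBFS.
Gap to target: 6 dB.

6 dB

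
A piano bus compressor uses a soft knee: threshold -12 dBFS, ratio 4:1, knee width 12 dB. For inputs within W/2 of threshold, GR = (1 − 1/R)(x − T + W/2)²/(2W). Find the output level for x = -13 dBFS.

x − T + W/2 = -13 − (-12) + 6 = 5.
GR = (1 − 1/4) × 5² / 24 = 0.75 × 25 / 24 = 0.78125 dB.
Output = -13 − 0.78125 = -13.78125 dBFS.

-13.78125 dBFS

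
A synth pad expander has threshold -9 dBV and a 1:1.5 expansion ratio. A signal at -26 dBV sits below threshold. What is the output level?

-34.5 dBV

Undershoot = (-9) − (-26) = 17 dB.
At 1:1.5, that expands to 25.5 dB under threshold.
Output = -9 − 25.5 = -34.5 dBV.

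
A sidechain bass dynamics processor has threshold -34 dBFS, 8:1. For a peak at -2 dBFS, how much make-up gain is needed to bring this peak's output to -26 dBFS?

The peak compresses to -34 + 32/8 = -30 dBFS.
To reach -26 dBFS requires -26 − (-30) = 4 dB of make-up.

4 dB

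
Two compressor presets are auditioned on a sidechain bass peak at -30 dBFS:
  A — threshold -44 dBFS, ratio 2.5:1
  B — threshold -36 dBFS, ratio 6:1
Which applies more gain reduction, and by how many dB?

A, by 3.4 dB

A: GR = 14 − 14/2.5 = 8.4 dB.
B: GR = 6 − 6/6 = 5 dB.
A applies 3.4 dB more gain reduction.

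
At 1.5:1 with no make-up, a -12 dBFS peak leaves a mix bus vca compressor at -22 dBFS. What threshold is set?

-42 dBFS

Input is 30 dB above T (since output overshoot × R = input overshoot: (-22 − T)·1.5 = -12 − T gives T = -42 dBFS).
Check: -42 + (-12 − (-42))/1.5 = -42 + 20 = -22 dBFS. ✓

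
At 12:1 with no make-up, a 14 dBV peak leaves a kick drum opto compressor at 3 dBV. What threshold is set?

2 dBV

Input is 12 dB above T (since output overshoot × R = input overshoot: (3 − T)·12 = 14 − T gives T = 2 dBV).
Check: 2 + (14 − 2)/12 = 2 + 1 = 3 dBV. ✓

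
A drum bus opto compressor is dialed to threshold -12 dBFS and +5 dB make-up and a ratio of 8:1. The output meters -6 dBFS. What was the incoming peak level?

Before make-up, the level was -6 − 5 = -11 dBFS.
The compressed level sits -11 − (-12) = 1 dB over threshold.
Input overshoot = R × output overshoot = 8 dB → input = -12 + 8 = -4 dBFS.

-4 dBFS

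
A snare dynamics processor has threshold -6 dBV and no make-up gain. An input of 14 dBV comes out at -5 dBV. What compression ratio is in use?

20:1

Input overshoot = 14 − (-6) = 20 dB; output overshoot = -5 − (-6) = 1 dB.
Ratio = 20 / 1 = 20.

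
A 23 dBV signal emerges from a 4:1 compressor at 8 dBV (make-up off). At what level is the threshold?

Gain reduction = 23 − 8 = 15 dB; output overshoot = GR / (R − 1) = 15 / 3 = 5 dB.
Threshold = output − output overshoot = 8 − 5 = 3 dBV.

3 dBV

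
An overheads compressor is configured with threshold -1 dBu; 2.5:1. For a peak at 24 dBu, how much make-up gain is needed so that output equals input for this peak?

Overshoot 25 dB → 25/2.5 = 10 dB after compression, so the compressed level is -1 + 10 = 9 dBu.
Make-up = target − compressed = 24 − 9 = 15 dB.

15 dB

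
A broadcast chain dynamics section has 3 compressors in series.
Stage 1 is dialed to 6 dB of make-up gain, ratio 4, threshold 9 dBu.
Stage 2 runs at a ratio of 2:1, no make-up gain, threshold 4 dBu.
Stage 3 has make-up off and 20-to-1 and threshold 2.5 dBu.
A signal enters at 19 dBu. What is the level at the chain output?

2.9125 dBu

Stage 1: overshoot 10 dB → 10/4 = 2.5 dB → 11.5 dBu; +6 dB make-up → 17.5 dBu.
Stage 2: overshoot 13.5 dB → 13.5/2 = 6.75 dB → 10.75 dBu.
Stage 3: 10.75 dBu is 8.25 dB over 2.5 dBu; at 20:1 that becomes 0.4125 dB over, giving 2.9125 dBu.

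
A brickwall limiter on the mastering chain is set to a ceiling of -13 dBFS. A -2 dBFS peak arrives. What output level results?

At ∞:1, everything above -13 dBFS is held at the ceiling.

-13 dBFS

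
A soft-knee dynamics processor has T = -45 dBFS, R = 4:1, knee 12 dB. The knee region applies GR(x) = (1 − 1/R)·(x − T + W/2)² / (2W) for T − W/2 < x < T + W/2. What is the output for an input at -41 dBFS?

-44.125 dBFS

x − T + W/2 = -41 − (-45) + 6 = 10.
GR = (1 − 1/4) × 10² / 24 = 0.75 × 100 / 24 = 3.125 dB.
Output = -41 − 3.125 = -44.125 dBFS.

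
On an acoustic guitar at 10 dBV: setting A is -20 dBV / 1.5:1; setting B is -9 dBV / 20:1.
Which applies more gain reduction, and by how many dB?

B, by 8.05 dB

A: GR = 30 − 30/1.5 = 10 dB.
B: GR = 19 − 19/20 = 18.05 dB.
B reduces 8.05 dB more.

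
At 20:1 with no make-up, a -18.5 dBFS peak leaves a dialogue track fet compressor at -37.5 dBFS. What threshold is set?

-38.5 dBFS

Let T be the threshold. Output overshoot = (input overshoot)/R, so -37.5 − T = (-18.5 − T)/20.
20·(-37.5 − T) = -18.5 − T → 19·T = -750 − (-18.5) = -731.5.
T = -731.5/19 = -38.5 dBFS.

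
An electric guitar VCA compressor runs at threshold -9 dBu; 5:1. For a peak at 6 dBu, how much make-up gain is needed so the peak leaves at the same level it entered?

12 dB

Without make-up, output = threshold + overshoot/5 = -9 + 3 = -6 dBu.
Gap to target: 12 dB.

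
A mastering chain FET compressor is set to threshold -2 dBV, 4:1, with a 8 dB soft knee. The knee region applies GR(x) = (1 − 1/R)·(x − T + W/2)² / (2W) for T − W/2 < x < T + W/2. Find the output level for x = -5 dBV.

-5.046875 dBV

x − T + W/2 = -5 − (-2) + 4 = 1.
GR = (1 − 1/4) × 1² / 16 = 0.75 × 1 / 16 = 0.046875 dB.
Output = -5 − 0.046875 = -5.046875 dBV.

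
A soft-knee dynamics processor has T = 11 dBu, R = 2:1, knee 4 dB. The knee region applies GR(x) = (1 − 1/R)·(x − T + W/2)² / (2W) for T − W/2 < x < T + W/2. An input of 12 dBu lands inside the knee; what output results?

11.4375 dBu

x − T + W/2 = 12 − 11 + 2 = 3.
GR = (1 − 1/2) × 3² / 8 = 0.5 × 9 / 8 = 0.5625 dB.
Output = 12 − 0.5625 = 11.4375 dBu.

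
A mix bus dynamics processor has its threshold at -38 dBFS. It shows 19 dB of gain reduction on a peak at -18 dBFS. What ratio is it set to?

Input overshoot = -18 − (-38) = 20 dB.
Output overshoot = 20 − 19 = 1 dB.
Ratio = input overshoot / output overshoot = 20 / 1 = 20.

20:1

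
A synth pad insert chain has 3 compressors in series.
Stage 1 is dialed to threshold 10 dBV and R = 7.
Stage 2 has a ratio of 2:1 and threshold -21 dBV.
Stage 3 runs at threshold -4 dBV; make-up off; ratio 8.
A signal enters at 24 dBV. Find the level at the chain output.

Stage 1: 14 dB above 10 dBV, reduced 7:1 to 2 dB above → 12 dBV.
Stage 2: 33 dB above -21 dBV, reduced 2:1 to 16.5 dB above → -4.5 dBV.
Stage 3: -4.5 dBV is at or below the -4 dBV threshold — no compression; output -4.5 dBV.

-4.5 dBV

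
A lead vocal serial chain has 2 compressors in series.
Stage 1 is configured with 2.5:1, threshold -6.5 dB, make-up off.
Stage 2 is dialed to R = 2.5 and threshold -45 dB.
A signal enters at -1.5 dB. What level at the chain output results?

Stage 1: overshoot 5 dB → 5/2.5 = 2 dB → -4.5 dB.
Stage 2: -4.5 dB is 40.5 dB over -45 dB; at 2.5:1 that becomes 16.2 dB over, giving -28.8 dB.

-28.8 dB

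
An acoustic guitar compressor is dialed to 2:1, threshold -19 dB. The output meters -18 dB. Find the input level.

-17 dB

That's 1 dB above the -19 dB threshold.
Undo the ratio: input overshoot = 1 × 2 = 2 dB, giving input = -17 dB.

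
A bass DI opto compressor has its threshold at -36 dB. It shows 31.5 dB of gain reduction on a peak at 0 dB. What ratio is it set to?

Input overshoot = 0 − (-36) = 36 dB.
Output overshoot = 36 − 31.5 = 4.5 dB.
Ratio = input overshoot / output overshoot = 36 / 4.5 = 8.

8:1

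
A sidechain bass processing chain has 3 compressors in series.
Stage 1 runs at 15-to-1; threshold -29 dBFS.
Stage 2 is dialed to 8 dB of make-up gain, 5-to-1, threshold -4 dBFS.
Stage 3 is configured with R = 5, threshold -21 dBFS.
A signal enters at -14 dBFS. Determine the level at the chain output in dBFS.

-20.8 dBFS

Stage 1: -14 dBFS is 15 dB over -29 dBFS; at 15:1 that becomes 1 dB over, giving -28 dBFS.
Stage 2: -28 dBFS is at or below the -4 dBFS threshold — no compression; make-up brings it to -20 dBFS.
Stage 3: -20 dBFS is 1 dB over -21 dBFS; at 5:1 that becomes 0.2 dB over, giving -20.8 dBFS.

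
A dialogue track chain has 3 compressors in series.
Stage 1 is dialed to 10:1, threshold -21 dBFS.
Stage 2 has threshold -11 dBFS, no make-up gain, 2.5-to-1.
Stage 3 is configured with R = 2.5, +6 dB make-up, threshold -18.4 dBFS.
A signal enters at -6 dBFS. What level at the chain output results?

-13.5 dBFS

Stage 1: overshoot 15 dB → 15/10 = 1.5 dB → -19.5 dBFS.
Stage 2: below threshold (-19.5 ≤ -11); passes unchanged; output -19.5 dBFS.
Stage 3: below threshold (-19.5 ≤ -18.4); passes unchanged; make-up brings it to -13.5 dBFS.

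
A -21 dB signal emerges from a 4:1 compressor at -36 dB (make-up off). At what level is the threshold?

Let T be the threshold. Output overshoot = (input overshoot)/R, so -36 − T = (-21 − T)/4.
4·(-36 − T) = -21 − T → 3·T = -144 − (-21) = -123.
T = -123/3 = -41 dB.

-41 dB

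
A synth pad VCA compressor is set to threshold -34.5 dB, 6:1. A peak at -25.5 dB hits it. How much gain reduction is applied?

Overshoot = -25.5 − (-34.5) = 9 dB.
A 6:1 ratio leaves 1.5 dB of that excess.
So the signal is attenuated by 9 − 1.5 = 7.5 dB.

7.5 dB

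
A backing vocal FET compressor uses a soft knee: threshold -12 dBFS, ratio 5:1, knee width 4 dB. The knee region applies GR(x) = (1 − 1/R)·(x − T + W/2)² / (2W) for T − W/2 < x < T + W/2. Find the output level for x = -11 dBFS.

-11.9 dBFS

x − T + W/2 = -11 − (-12) + 2 = 3.
GR = (1 − 1/5) × 3² / 8 = 0.8 × 9 / 8 = 0.9 dB.
Output = -11 − 0.9 = -11.9 dBFS.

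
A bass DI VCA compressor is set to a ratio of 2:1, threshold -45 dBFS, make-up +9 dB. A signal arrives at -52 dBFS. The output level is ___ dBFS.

-43 dBFS

-52 dBFS is 7 dB below the -45 dBFS threshold, so no gain reduction is applied.
Make-up gain adds 9 dB: -52 + 9 = -43 dBFS.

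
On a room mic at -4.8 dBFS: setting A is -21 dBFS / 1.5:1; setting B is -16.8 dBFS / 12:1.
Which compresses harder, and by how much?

B, by 5.6 dB

A: overshoot 16.2 dB → output overshoot 10.8 dB → GR 5.4 dB.
B: overshoot 12 dB → output overshoot 1 dB → GR 11 dB.
B reduces 5.6 dB more.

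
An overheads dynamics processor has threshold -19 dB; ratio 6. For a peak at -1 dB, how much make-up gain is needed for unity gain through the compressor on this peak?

15 dB

The peak compresses to -19 + 18/6 = -16 dB.
To reach -1 dB requires -1 − (-16) = 15 dB of make-up.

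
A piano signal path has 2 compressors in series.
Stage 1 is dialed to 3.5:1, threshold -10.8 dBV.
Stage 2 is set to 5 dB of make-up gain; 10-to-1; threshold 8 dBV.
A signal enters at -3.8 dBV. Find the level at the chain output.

Stage 1: 7 dB above -10.8 dBV, reduced 3.5:1 to 2 dB above → -8.8 dBV.
Stage 2: -8.8 dBV ≤ 8 dBV, so stage 2 doesn't engage; make-up brings it to -3.8 dBV.

-3.8 dBV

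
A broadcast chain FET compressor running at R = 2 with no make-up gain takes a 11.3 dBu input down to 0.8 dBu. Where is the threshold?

-9.7 dBu

Gain reduction = 11.3 − 0.8 = 10.5 dB; output overshoot = GR / (R − 1) = 10.5 / 1 = 10.5 dB.
Threshold = output − output overshoot = 0.8 − 10.5 = -9.7 dBu.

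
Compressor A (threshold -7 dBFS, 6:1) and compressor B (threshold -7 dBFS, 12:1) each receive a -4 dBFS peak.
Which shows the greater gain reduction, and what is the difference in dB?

A: GR = 3 − 3/6 = 2.5 dB.
B: GR = 3 − 3/12 = 2.75 dB.
B applies 0.25 dB more gain reduction.

B, by 0.25 dB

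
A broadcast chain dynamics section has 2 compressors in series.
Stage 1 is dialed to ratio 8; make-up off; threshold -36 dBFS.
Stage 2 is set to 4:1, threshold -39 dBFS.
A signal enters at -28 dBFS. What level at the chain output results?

-38 dBFS

Stage 1: -28 dBFS is 8 dB over -36 dBFS; at 8:1 that becomes 1 dB over, giving -35 dBFS.
Stage 2: 4 dB above -39 dBFS, reduced 4:1 to 1 dB above → -38 dBFS.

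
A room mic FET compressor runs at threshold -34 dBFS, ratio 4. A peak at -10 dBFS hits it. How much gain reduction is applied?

Overshoot = -10 − (-34) = 24 dB.
At 4:1, output sits 24/4 = 6 dB above threshold.
GR = overshoot in − overshoot out = 24 − 6 = 18 dB.

18 dB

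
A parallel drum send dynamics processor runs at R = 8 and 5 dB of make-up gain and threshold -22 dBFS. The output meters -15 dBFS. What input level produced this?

-6 dBFS

Remove make-up: -15 − 5 = -20 dBFS.
That's 2 dB above the -22 dBFS threshold.
Before 8:1 compression the overshoot was 2 × 8 = 16 dB, so input = -22 + 16 = -6 dBFS.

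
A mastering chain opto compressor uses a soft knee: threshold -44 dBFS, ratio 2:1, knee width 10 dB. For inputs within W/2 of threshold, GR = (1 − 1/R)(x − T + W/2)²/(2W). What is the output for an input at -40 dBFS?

x − T + W/2 = -40 − (-44) + 5 = 9.
GR = (1 − 1/2) × 9² / 20 = 0.5 × 81 / 20 = 2.025 dB.
Output = -40 − 2.025 = -42.025 dBFS.

-42.025 dBFS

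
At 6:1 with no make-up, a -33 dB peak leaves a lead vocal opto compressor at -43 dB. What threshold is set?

-45 dB

Gain reduction = -33 − (-43) = 10 dB; output overshoot = GR / (R − 1) = 10 / 5 = 2 dB.
Threshold = output − output overshoot = -43 − 2 = -45 dB.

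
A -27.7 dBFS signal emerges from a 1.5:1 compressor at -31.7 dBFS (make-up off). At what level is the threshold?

-39.7 dBFS

Input is 12 dB above T (since output overshoot × R = input overshoot: (-31.7 − T)·1.5 = -27.7 − T gives T = -39.7 dBFS).
Check: -39.7 + (-27.7 − (-39.7))/1.5 = -39.7 + 8 = -31.7 dBFS. ✓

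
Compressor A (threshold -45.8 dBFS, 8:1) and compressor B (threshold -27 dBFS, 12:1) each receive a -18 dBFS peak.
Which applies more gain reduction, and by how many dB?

A: 27.8 dB over, compressed to 3.475 dB over, so 24.325 dB of GR.
B: 9 dB over, compressed to 0.75 dB over, so 8.25 dB of GR.
A applies 16.075 dB more gain reduction.

A, by 16.075 dB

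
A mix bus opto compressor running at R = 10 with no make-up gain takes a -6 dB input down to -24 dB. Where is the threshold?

Gain reduction = -6 − (-24) = 18 dB; output overshoot = GR / (R − 1) = 18 / 9 = 2 dB.
Threshold = output − output overshoot = -24 − 2 = -26 dB.

-26 dB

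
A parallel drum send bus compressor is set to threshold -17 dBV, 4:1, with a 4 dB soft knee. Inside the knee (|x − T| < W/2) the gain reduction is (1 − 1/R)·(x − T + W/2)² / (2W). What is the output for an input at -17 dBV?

-17.375 dBV

x − T + W/2 = -17 − (-17) + 2 = 2.
GR = (1 − 1/4) × 2² / 8 = 0.75 × 4 / 8 = 0.375 dB.
Output = -17 − 0.375 = -17.375 dBV.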